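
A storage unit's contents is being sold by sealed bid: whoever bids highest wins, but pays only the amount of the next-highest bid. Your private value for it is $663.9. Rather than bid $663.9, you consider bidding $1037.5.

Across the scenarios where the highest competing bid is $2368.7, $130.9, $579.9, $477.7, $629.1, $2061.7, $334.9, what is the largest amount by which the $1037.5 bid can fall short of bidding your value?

$0

$2368.7: same outcome either way → loss $0.
$130.9: same outcome either way → loss $0.
$579.9: same outcome either way → loss $0.
$477.7: same outcome either way → loss $0.
$629.1: same outcome either way → loss $0.
$2061.7: same outcome either way → loss $0.
$334.9: same outcome either way → loss $0.
Maximum loss: $0.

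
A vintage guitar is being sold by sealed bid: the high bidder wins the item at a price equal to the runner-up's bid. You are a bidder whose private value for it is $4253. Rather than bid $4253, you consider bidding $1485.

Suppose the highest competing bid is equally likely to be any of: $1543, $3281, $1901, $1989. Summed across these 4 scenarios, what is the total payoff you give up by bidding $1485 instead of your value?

$8298

The deviation costs you only when the competing bid falls strictly between $1485 and $4253; elsewhere both bids give the same outcome.
$1543: truthful payoff $2710, deviation payoff $0 → loss $2710.
$3281: truthful payoff $972, deviation payoff $0 → loss $972.
$1901: truthful payoff $2352, deviation payoff $0 → loss $2352.
$1989: truthful payoff $2264, deviation payoff $0 → loss $2264.
Total loss = $2710 + $972 + $2352 + $2264 = $8298.
Truthful bidding weakly dominates here: raising your bid can only win items priced above your value, and lowering it can only forfeit items priced below.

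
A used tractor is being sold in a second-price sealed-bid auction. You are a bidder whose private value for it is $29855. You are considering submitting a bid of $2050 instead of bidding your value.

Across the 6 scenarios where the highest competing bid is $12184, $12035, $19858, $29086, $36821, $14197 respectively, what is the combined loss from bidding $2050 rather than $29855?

$61915

The deviation costs you only when the competing bid falls strictly between $2050 and $29855; elsewhere both bids give the same outcome.
$12184: truthful payoff $17671, deviation payoff $0 → loss $17671.
$12035: truthful payoff $17820, deviation payoff $0 → loss $17820.
$19858: truthful payoff $9997, deviation payoff $0 → loss $9997.
$29086: truthful payoff $769, deviation payoff $0 → loss $769.
$36821: outcomes coincide → loss $0.
$14197: truthful payoff $15658, deviation payoff $0 → loss $15658.
Total loss = $17671 + $17820 + $9997 + $769 + $15658 = $61915.
In a second-price auction your bid sets only whether you win, not what you pay, so bidding your true value is weakly dominant.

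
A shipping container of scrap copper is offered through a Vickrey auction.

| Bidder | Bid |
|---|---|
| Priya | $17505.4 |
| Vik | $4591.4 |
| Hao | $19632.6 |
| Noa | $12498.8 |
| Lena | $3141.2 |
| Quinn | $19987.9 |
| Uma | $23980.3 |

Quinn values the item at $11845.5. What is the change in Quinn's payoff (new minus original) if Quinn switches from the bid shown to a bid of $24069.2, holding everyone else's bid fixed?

−$12134.8

The highest bid among the other bidders is $23980.3; Quinn's bid doesn't change that.
Original bid $19987.9: Quinn is not highest (top rival bid is $23980.3); payoff $0.
Alternative bid $24069.2: Quinn is highest, pays the top rival bid $23980.3; payoff $11845.5 − $23980.3 = −$12134.8.
Change in payoff = −$12134.8 − ($0) = −$12134.8.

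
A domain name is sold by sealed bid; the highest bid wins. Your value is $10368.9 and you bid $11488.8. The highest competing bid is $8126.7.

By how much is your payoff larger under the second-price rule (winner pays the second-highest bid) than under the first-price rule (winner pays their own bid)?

You have the highest bid, so you win under either rule.
Second-price: pay $8126.7 → payoff $2242.2.
First-price: pay your own bid $11488.8 → payoff −$1119.9.
Difference = $2242.2 − (−$1119.9) = $3362.1.

$3362.1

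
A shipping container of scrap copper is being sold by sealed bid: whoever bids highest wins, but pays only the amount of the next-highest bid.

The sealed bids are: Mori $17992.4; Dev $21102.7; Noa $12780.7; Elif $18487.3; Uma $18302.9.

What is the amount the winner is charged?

$18487.3

Highest bid: Dev at $21102.7, so Dev wins.
Second-highest bid: Elif at $18487.3 — that is the price the winner pays.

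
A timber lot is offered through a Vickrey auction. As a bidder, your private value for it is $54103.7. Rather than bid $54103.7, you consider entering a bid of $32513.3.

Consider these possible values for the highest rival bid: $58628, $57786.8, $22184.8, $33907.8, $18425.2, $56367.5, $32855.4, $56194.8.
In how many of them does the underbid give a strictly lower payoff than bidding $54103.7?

2

The deviation hurts exactly when the highest competing bid lies strictly between $32513.3 and $54103.7 — underbidding then forfeits a profitable win.
$58628: above both → same outcome either way.
$57786.8: above both → same outcome either way.
$22184.8: below both → same outcome either way.
$33907.8: inside the interval → strictly worse (loss $20195.9).
$18425.2: below both → same outcome either way.
$56367.5: above both → same outcome either way.
$32855.4: inside the interval → strictly worse (loss $21248.3).
$56194.8: above both → same outcome either way.
Count: 2.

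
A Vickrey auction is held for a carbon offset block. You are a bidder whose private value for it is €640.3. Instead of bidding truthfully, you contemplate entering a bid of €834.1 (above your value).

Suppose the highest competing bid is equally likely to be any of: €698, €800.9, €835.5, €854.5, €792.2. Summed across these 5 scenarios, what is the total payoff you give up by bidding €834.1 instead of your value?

The deviation costs you only when the competing bid falls strictly between €640.3 and €834.1; elsewhere both bids give the same outcome.
€698: truthful payoff €0, deviation payoff −€57.7 → loss €57.7.
€800.9: truthful payoff €0, deviation payoff −€160.6 → loss €160.6.
€835.5: outcomes coincide → loss €0.
€854.5: outcomes coincide → loss €0.
€792.2: truthful payoff €0, deviation payoff −€151.9 → loss €151.9.
Total loss = €57.7 + €160.6 + €151.9 = €370.2.

€370.2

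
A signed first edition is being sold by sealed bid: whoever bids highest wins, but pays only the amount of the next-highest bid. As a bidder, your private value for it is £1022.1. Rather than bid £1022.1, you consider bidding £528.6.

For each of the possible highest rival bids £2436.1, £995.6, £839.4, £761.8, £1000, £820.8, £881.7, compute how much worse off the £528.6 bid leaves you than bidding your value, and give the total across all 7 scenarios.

£833.3

The deviation costs you only when the competing bid falls strictly between £528.6 and £1022.1; elsewhere both bids give the same outcome.
£2436.1: outcomes coincide → loss £0.
£995.6: truthful payoff £26.5, deviation payoff £0 → loss £26.5.
£839.4: truthful payoff £182.7, deviation payoff £0 → loss £182.7.
£761.8: truthful payoff £260.3, deviation payoff £0 → loss £260.3.
£1000: truthful payoff £22.1, deviation payoff £0 → loss £22.1.
£820.8: truthful payoff £201.3, deviation payoff £0 → loss £201.3.
£881.7: truthful payoff £140.4, deviation payoff £0 → loss £140.4.
Total loss = £26.5 + £182.7 + £260.3 + £22.1 + £201.3 + £140.4 = £833.3.
In a second-price auction your bid sets only whether you win, not what you pay, so bidding your true value is weakly dominant.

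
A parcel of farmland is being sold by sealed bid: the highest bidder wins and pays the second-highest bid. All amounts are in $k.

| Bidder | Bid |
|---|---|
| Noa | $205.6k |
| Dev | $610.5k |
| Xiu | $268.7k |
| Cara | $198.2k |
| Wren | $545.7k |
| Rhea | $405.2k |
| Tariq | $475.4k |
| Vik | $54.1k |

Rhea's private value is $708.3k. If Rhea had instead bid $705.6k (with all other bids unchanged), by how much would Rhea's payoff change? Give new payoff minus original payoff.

$97.8k

The highest bid among the other bidders is $610.5k; Rhea's bid doesn't change that.
Original bid $405.2k: Rhea is not highest (top rival bid is $610.5k); payoff $0k.
Alternative bid $705.6k: Rhea is highest, pays the top rival bid $610.5k; payoff $708.3k − $610.5k = $97.8k.
Change in payoff = $97.8k − ($0k) = $97.8k.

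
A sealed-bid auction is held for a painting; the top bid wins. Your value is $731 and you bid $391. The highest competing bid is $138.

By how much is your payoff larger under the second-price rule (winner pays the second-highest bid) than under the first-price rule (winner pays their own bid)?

$253

You have the highest bid, so you win under either rule.
Second-price: pay $138 → payoff $593.
First-price: pay your own bid $391 → payoff $340.
Difference = $593 − ($340) = $253.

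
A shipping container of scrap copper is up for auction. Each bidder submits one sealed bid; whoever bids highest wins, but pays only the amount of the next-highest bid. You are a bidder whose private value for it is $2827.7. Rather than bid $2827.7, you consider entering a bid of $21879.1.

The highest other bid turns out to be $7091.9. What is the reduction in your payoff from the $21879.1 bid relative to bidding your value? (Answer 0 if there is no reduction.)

Bidding your value $2827.7: you lose (since $2827.7 < $7091.9). Payoff $0.
Bidding $21879.1: you win and pay $7091.9. Payoff $2827.7 − $7091.9 = −$4264.2.
The competing bid $7091.9 lies between your value and your inflated bid, so overbidding wins an item priced above your value.
Loss from deviating = $0 − (−$4264.2) = $4264.2.

$4264.2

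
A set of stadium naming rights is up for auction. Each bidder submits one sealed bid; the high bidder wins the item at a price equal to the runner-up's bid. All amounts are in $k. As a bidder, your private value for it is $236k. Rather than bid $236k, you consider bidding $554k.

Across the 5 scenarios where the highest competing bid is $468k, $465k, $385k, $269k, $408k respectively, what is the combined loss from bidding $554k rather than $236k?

The deviation costs you only when the competing bid falls strictly between $236k and $554k; elsewhere both bids give the same outcome.
$468k: truthful payoff $0k, deviation payoff −$232k → loss $232k.
$465k: truthful payoff $0k, deviation payoff −$229k → loss $229k.
$385k: truthful payoff $0k, deviation payoff −$149k → loss $149k.
$269k: truthful payoff $0k, deviation payoff −$33k → loss $33k.
$408k: truthful payoff $0k, deviation payoff −$172k → loss $172k.
Total loss = $232k + $229k + $149k + $33k + $172k = $815k.
Truthful bidding weakly dominates here: raising your bid can only win items priced above your value, and lowering it can only forfeit items priced below.

$815k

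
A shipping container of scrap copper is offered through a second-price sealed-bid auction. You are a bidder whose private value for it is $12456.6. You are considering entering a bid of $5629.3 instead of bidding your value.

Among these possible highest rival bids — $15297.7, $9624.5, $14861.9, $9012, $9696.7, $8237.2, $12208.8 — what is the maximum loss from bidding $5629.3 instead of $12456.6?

$15297.7: same outcome either way → loss $0.
$9624.5: truthful gives $2832.1, deviation gives $0 → loss $2832.1.
$14861.9: same outcome either way → loss $0.
$9012: truthful gives $3444.6, deviation gives $0 → loss $3444.6.
$9696.7: truthful gives $2759.9, deviation gives $0 → loss $2759.9.
$8237.2: truthful gives $4219.4, deviation gives $0 → loss $4219.4.
$12208.8: truthful gives $247.8, deviation gives $0 → loss $247.8.
Maximum loss: $4219.4.

$4219.4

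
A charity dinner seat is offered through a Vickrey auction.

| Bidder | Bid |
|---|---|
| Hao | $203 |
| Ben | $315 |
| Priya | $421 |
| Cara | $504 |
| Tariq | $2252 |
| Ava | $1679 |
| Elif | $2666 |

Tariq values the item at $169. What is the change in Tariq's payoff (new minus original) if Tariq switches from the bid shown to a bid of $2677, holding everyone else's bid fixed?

The highest bid among the other bidders is $2666; Tariq's bid doesn't change that.
Original bid $2252: Tariq is not highest (top rival bid is $2666); payoff $0.
Alternative bid $2677: Tariq is highest, pays the top rival bid $2666; payoff $169 − $2666 = −$2497.
Change in payoff = −$2497 − ($0) = −$2497.

−$2497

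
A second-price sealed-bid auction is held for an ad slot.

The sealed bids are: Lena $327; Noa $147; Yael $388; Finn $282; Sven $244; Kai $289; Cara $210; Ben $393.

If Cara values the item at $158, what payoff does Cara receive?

$0

Highest bid: Ben at $393, so Ben wins.
Second-highest bid: Yael at $388 — that is the price the winner pays.
Cara did not win, so Cara pays nothing and receives nothing: payoff $0.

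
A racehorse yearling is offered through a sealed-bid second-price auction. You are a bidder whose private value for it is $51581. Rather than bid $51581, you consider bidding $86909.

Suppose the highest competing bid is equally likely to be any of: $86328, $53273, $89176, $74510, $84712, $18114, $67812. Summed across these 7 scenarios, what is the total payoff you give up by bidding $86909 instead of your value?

$108730

The deviation costs you only when the competing bid falls strictly between $51581 and $86909; elsewhere both bids give the same outcome.
$86328: truthful payoff $0, deviation payoff −$34747 → loss $34747.
$53273: truthful payoff $0, deviation payoff −$1692 → loss $1692.
$89176: outcomes coincide → loss $0.
$74510: truthful payoff $0, deviation payoff −$22929 → loss $22929.
$84712: truthful payoff $0, deviation payoff −$33131 → loss $33131.
$18114: outcomes coincide → loss $0.
$67812: truthful payoff $0, deviation payoff −$16231 → loss $16231.
Total loss = $34747 + $1692 + $22929 + $33131 + $16231 = $108730.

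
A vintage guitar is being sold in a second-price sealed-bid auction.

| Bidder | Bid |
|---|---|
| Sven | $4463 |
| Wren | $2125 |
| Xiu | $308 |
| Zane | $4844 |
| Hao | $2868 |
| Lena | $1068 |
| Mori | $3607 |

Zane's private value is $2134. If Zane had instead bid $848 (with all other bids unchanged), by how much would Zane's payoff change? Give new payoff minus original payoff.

The highest bid among the other bidders is $4463; Zane's bid doesn't change that.
Original bid $4844: Zane is highest, pays the top rival bid $4463; payoff $2134 − $4463 = −$2329.
Alternative bid $848: Zane is not highest (top rival bid is $4463); payoff $0.
Change in payoff = $0 − (−$2329) = $2329.

$2329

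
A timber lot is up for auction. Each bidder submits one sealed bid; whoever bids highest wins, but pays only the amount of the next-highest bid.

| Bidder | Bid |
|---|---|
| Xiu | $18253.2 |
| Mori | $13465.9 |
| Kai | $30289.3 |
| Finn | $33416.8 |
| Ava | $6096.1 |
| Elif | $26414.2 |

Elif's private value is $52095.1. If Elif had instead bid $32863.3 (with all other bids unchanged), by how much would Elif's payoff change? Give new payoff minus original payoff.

The highest bid among the other bidders is $33416.8; Elif's bid doesn't change that.
Original bid $26414.2: Elif is not highest (top rival bid is $33416.8); payoff $0.
Alternative bid $32863.3: Elif is not highest (top rival bid is $33416.8); payoff $0.
Change in payoff = $0 − ($0) = $0.

$0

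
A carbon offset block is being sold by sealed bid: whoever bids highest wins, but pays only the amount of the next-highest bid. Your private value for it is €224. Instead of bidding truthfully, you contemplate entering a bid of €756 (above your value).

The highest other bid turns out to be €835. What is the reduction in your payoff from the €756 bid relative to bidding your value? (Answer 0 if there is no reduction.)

Bidding your value €224: you lose (since €224 < €835). Payoff €0.
Bidding €756: you lose. Payoff €0.
Difference = €0 − €0 = €0; both bids lead to the same outcome because the competing bid is above both your value and your alternative bid.

€0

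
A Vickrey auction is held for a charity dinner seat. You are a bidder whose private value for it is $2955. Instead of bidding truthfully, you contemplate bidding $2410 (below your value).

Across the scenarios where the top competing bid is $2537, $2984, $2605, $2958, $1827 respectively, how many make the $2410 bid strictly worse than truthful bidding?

The deviation hurts exactly when the highest competing bid lies strictly between $2410 and $2955 — underbidding then forfeits a profitable win.
$2537: inside the interval → strictly worse (loss $418).
$2984: above both → same outcome either way.
$2605: inside the interval → strictly worse (loss $350).
$2958: above both → same outcome either way.
$1827: below both → same outcome either way.
Count: 2.

2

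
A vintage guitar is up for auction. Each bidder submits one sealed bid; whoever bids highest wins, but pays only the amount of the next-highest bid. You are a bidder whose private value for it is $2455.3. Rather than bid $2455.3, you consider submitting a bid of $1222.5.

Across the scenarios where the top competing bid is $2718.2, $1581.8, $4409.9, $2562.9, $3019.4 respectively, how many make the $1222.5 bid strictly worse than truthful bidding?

1

The deviation hurts exactly when the highest competing bid lies strictly between $1222.5 and $2455.3 — underbidding then forfeits a profitable win.
$2718.2: above both → same outcome either way.
$1581.8: inside the interval → strictly worse (loss $873.5).
$4409.9: above both → same outcome either way.
$2562.9: above both → same outcome either way.
$3019.4: above both → same outcome either way.
Count: 1.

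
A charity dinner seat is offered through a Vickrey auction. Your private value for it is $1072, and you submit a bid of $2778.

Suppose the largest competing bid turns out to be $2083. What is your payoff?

−$1011

Your bid $2778 exceeds the highest competing bid $2083, so you win.
In a second-price auction the winner pays the second-highest bid, $2083.
Payoff = value − price = $1072 − $2083 = −$1011.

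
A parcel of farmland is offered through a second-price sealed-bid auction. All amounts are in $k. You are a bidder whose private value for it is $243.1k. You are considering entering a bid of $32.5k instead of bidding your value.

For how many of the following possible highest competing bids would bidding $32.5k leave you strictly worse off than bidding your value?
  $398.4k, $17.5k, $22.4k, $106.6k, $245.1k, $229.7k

2

The deviation hurts exactly when the highest competing bid lies strictly between $32.5k and $243.1k — underbidding then forfeits a profitable win.
$398.4k: above both → same outcome either way.
$17.5k: below both → same outcome either way.
$22.4k: below both → same outcome either way.
$106.6k: inside the interval → strictly worse (loss $136.5k).
$245.1k: above both → same outcome either way.
$229.7k: inside the interval → strictly worse (loss $13.4k).
Count: 2.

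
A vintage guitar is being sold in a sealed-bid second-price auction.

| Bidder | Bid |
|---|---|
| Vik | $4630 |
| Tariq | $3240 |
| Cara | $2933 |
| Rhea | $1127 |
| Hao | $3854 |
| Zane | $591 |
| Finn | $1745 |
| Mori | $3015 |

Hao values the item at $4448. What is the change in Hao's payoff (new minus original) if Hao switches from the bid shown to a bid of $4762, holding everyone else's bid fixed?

The highest bid among the other bidders is $4630; Hao's bid doesn't change that.
Original bid $3854: Hao is not highest (top rival bid is $4630); payoff $0.
Alternative bid $4762: Hao is highest, pays the top rival bid $4630; payoff $4448 − $4630 = −$182.
Change in payoff = −$182 − ($0) = −$182.

−$182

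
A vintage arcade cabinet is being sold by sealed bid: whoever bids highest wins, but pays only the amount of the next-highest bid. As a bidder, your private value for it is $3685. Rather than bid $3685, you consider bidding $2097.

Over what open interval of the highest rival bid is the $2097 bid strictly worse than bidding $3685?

($2097, $3685)

If the competing bid is below $2097, both bids win at the same price — no difference.
If it is above $3685, both bids lose — no difference.
If it lies strictly between $2097 and $3685, bidding your value wins at a price below your value (positive payoff) while bidding $2097 loses (payoff 0).
So the deviation strictly hurts on the open interval ($2097, $3685).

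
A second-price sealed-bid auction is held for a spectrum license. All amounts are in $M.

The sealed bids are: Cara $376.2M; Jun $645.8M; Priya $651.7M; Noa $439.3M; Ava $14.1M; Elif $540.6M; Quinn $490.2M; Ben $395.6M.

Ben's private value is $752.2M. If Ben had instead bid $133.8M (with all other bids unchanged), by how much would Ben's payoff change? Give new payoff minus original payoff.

$0M

The highest bid among the other bidders is $651.7M; Ben's bid doesn't change that.
Original bid $395.6M: Ben is not highest (top rival bid is $651.7M); payoff $0M.
Alternative bid $133.8M: Ben is not highest (top rival bid is $651.7M); payoff $0M.
Change in payoff = $0M − ($0M) = $0M.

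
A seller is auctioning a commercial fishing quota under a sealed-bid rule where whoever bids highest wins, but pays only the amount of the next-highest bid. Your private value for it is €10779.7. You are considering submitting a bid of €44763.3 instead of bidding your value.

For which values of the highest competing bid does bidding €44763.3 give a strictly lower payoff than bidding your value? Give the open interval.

(€10779.7, €44763.3)

If the competing bid is below €10779.7, both bids win at the same price — no difference.
If it is above €44763.3, both bids lose — no difference.
If it lies strictly between €10779.7 and €44763.3, bidding your value loses (payoff 0) while bidding €44763.3 wins at a price above your value (payoff negative).
So the deviation strictly hurts on the open interval (€10779.7, €44763.3).
Truthful bidding weakly dominates here: raising your bid can only win items priced above your value, and lowering it can only forfeit items priced below.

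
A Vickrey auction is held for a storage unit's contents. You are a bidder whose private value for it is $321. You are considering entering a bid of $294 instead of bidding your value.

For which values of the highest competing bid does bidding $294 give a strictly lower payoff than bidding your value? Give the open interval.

($294, $321)

If the competing bid is below $294, both bids win at the same price — no difference.
If it is above $321, both bids lose — no difference.
If it lies strictly between $294 and $321, bidding your value wins at a price below your value (positive payoff) while bidding $294 loses (payoff 0).
So the deviation strictly hurts on the open interval ($294, $321).
In a second-price auction your bid sets only whether you win, not what you pay, so bidding your true value is weakly dominant.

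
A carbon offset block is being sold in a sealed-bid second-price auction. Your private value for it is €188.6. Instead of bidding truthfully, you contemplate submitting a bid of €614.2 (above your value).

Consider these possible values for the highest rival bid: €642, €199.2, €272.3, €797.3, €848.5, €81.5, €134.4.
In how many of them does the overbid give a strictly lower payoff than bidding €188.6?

2

The deviation hurts exactly when the highest competing bid lies strictly between €188.6 and €614.2 — overbidding then wins at a price above your value.
€642: above both → same outcome either way.
€199.2: inside the interval → strictly worse (loss €10.6).
€272.3: inside the interval → strictly worse (loss €83.7).
€797.3: above both → same outcome either way.
€848.5: above both → same outcome either way.
€81.5: below both → same outcome either way.
€134.4: below both → same outcome either way.
Count: 2.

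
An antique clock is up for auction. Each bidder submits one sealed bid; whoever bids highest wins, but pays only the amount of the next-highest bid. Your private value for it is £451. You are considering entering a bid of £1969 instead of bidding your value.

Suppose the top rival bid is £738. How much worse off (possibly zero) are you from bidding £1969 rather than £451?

Bidding your value £451: you lose (since £451 < £738). Payoff £0.
Bidding £1969: you win and pay £738. Payoff £451 − £738 = −£287.
The competing bid £738 lies between your value and your inflated bid, so overbidding wins an item priced above your value.
Loss from deviating = £0 − (−£287) = £287.

£287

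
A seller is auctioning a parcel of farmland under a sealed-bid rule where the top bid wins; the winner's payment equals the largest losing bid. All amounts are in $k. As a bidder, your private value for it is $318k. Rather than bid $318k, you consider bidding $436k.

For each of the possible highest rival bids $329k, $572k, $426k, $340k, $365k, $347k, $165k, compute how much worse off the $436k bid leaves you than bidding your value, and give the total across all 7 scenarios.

$217k

The deviation costs you only when the competing bid falls strictly between $318k and $436k; elsewhere both bids give the same outcome.
$329k: truthful payoff $0k, deviation payoff −$11k → loss $11k.
$572k: outcomes coincide → loss $0k.
$426k: truthful payoff $0k, deviation payoff −$108k → loss $108k.
$340k: truthful payoff $0k, deviation payoff −$22k → loss $22k.
$365k: truthful payoff $0k, deviation payoff −$47k → loss $47k.
$347k: truthful payoff $0k, deviation payoff −$29k → loss $29k.
$165k: outcomes coincide → loss $0k.
Total loss = $11k + $108k + $22k + $47k + $29k = $217k.
In a second-price auction your bid sets only whether you win, not what you pay, so bidding your true value is weakly dominant.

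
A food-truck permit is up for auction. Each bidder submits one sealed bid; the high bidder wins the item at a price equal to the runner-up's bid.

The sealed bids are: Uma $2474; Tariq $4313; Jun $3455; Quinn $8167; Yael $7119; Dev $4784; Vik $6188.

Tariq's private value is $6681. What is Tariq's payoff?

Highest bid: Quinn at $8167, so Quinn wins.
Second-highest bid: Yael at $7119 — that is the price the winner pays.
Tariq did not win, so Tariq pays nothing and receives nothing: payoff $0.

$0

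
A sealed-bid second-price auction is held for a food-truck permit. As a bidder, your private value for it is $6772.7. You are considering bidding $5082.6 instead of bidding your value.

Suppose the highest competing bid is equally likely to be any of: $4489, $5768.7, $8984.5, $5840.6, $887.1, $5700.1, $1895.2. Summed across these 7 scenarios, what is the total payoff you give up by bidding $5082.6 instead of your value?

The deviation costs you only when the competing bid falls strictly between $5082.6 and $6772.7; elsewhere both bids give the same outcome.
$4489: outcomes coincide → loss $0.
$5768.7: truthful payoff $1004, deviation payoff $0 → loss $1004.
$8984.5: outcomes coincide → loss $0.
$5840.6: truthful payoff $932.1, deviation payoff $0 → loss $932.1.
$887.1: outcomes coincide → loss $0.
$5700.1: truthful payoff $1072.6, deviation payoff $0 → loss $1072.6.
$1895.2: outcomes coincide → loss $0.
Total loss = $1004 + $932.1 + $1072.6 = $3008.7.

$3008.7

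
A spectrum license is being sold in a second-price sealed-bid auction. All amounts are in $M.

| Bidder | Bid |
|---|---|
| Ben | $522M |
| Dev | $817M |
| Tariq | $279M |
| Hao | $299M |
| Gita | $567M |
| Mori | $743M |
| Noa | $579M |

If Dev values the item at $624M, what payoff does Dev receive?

−$119M

Highest bid: Dev at $817M, so Dev wins.
Second-highest bid: Mori at $743M — that is the price the winner pays.
Dev's payoff = value − price = $624M − $743M = −$119M.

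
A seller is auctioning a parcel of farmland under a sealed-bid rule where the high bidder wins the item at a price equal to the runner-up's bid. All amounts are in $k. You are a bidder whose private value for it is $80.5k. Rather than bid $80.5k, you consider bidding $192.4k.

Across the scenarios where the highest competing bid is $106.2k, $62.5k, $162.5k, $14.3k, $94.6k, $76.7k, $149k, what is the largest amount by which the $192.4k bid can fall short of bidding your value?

$82k

$106.2k: truthful gives $0k, deviation gives −$25.7k → loss $25.7k.
$62.5k: same outcome either way → loss $0k.
$162.5k: truthful gives $0k, deviation gives −$82k → loss $82k.
$14.3k: same outcome either way → loss $0k.
$94.6k: truthful gives $0k, deviation gives −$14.1k → loss $14.1k.
$76.7k: same outcome either way → loss $0k.
$149k: truthful gives $0k, deviation gives −$68.5k → loss $68.5k.
Maximum loss: $82k.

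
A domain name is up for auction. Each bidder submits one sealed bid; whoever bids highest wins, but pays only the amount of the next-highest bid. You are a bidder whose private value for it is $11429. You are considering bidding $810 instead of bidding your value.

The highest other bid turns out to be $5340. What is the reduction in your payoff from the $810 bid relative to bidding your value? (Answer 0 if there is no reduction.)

Bidding your value $11429: you win (since $11429 > $5340) and pay $5340. Payoff $6089.
Bidding $810: you lose. Payoff $0.
The competing bid $5340 lies between your shaded bid and your value, so underbidding forfeits an item you could have won at a profitable price.
Loss from deviating = $6089 − ($0) = $6089.

$6089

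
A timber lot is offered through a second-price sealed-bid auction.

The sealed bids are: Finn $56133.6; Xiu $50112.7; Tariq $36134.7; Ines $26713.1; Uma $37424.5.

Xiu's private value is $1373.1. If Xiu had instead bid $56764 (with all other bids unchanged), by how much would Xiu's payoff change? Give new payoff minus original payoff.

−$54760.5

The highest bid among the other bidders is $56133.6; Xiu's bid doesn't change that.
Original bid $50112.7: Xiu is not highest (top rival bid is $56133.6); payoff $0.
Alternative bid $56764: Xiu is highest, pays the top rival bid $56133.6; payoff $1373.1 − $56133.6 = −$54760.5.
Change in payoff = −$54760.5 − ($0) = −$54760.5.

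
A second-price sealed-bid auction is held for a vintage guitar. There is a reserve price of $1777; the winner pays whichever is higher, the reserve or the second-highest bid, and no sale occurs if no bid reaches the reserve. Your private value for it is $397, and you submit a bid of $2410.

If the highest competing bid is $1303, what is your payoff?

Your bid $2410 is the highest and exceeds the reserve.
Price = max(second-highest bid, reserve) = max($1303, $1777) = $1777.
Payoff = $397 − $1777 = −$1380.

−$1380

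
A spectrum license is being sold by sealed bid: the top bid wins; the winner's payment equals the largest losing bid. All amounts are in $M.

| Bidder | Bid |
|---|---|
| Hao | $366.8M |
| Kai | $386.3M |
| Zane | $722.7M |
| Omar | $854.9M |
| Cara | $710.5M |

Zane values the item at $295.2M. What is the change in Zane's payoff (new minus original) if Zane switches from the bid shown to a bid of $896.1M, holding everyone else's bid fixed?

−$559.7M

The highest bid among the other bidders is $854.9M; Zane's bid doesn't change that.
Original bid $722.7M: Zane is not highest (top rival bid is $854.9M); payoff $0M.
Alternative bid $896.1M: Zane is highest, pays the top rival bid $854.9M; payoff $295.2M − $854.9M = −$559.7M.
Change in payoff = −$559.7M − ($0M) = −$559.7M.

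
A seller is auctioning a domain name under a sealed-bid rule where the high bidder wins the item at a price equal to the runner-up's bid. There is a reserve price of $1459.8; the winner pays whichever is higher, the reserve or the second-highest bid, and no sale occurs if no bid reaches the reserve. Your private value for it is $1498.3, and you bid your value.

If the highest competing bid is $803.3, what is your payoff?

Your bid $1498.3 is the highest and exceeds the reserve.
Price = max(second-highest bid, reserve) = max($803.3, $1459.8) = $1459.8.
Payoff = $1498.3 − $1459.8 = $38.5.

$38.5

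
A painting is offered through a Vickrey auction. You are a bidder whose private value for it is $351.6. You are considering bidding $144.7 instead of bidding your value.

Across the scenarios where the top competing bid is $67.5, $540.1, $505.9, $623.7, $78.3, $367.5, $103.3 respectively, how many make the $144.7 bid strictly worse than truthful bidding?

The deviation hurts exactly when the highest competing bid lies strictly between $144.7 and $351.6 — underbidding then forfeits a profitable win.
$67.5: below both → same outcome either way.
$540.1: above both → same outcome either way.
$505.9: above both → same outcome either way.
$623.7: above both → same outcome either way.
$78.3: below both → same outcome either way.
$367.5: above both → same outcome either way.
$103.3: below both → same outcome either way.
Count: 0.

0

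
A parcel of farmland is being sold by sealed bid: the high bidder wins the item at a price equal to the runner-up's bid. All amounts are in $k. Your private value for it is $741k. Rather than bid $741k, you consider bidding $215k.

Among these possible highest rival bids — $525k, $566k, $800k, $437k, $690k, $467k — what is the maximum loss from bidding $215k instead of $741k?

$304k

$525k: truthful gives $216k, deviation gives $0k → loss $216k.
$566k: truthful gives $175k, deviation gives $0k → loss $175k.
$800k: same outcome either way → loss $0k.
$437k: truthful gives $304k, deviation gives $0k → loss $304k.
$690k: truthful gives $51k, deviation gives $0k → loss $51k.
$467k: truthful gives $274k, deviation gives $0k → loss $274k.
Maximum loss: $304k.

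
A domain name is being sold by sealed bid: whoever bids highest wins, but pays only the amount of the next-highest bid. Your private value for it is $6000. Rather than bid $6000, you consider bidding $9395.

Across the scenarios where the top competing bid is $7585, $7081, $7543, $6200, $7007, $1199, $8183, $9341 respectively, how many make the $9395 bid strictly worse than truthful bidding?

7

The deviation hurts exactly when the highest competing bid lies strictly between $6000 and $9395 — overbidding then wins at a price above your value.
$7585: inside the interval → strictly worse (loss $1585).
$7081: inside the interval → strictly worse (loss $1081).
$7543: inside the interval → strictly worse (loss $1543).
$6200: inside the interval → strictly worse (loss $200).
$7007: inside the interval → strictly worse (loss $1007).
$1199: below both → same outcome either way.
$8183: inside the interval → strictly worse (loss $2183).
$9341: inside the interval → strictly worse (loss $3341).
Count: 7.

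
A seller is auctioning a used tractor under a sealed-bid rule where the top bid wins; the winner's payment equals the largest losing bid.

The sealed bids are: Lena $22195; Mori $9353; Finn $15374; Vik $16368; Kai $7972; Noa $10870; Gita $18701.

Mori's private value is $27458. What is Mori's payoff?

$0

Highest bid: Lena at $22195, so Lena wins.
Second-highest bid: Gita at $18701 — that is the price the winner pays.
Mori did not win, so Mori pays nothing and receives nothing: payoff $0.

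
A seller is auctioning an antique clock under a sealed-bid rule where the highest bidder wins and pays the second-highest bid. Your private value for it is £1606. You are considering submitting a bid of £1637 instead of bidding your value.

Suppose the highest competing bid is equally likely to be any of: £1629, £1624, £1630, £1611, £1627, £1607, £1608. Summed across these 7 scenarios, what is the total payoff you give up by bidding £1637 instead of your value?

£94

The deviation costs you only when the competing bid falls strictly between £1606 and £1637; elsewhere both bids give the same outcome.
£1629: truthful payoff £0, deviation payoff −£23 → loss £23.
£1624: truthful payoff £0, deviation payoff −£18 → loss £18.
£1630: truthful payoff £0, deviation payoff −£24 → loss £24.
£1611: truthful payoff £0, deviation payoff −£5 → loss £5.
£1627: truthful payoff £0, deviation payoff −£21 → loss £21.
£1607: truthful payoff £0, deviation payoff −£1 → loss £1.
£1608: truthful payoff £0, deviation payoff −£2 → loss £2.
Total loss = £23 + £18 + £24 + £5 + £21 + £1 + £2 = £94.
In a second-price auction your bid sets only whether you win, not what you pay, so bidding your true value is weakly dominant.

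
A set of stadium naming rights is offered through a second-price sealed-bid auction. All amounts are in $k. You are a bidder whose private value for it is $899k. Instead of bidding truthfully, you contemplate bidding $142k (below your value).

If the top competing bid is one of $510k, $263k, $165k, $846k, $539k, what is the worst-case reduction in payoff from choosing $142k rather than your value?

$734k

$510k: truthful gives $389k, deviation gives $0k → loss $389k.
$263k: truthful gives $636k, deviation gives $0k → loss $636k.
$165k: truthful gives $734k, deviation gives $0k → loss $734k.
$846k: truthful gives $53k, deviation gives $0k → loss $53k.
$539k: truthful gives $360k, deviation gives $0k → loss $360k.
Maximum loss: $734k.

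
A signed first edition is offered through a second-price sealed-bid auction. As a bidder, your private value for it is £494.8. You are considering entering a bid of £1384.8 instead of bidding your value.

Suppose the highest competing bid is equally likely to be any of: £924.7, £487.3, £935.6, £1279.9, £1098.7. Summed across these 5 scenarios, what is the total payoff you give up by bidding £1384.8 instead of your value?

£2259.7

The deviation costs you only when the competing bid falls strictly between £494.8 and £1384.8; elsewhere both bids give the same outcome.
£924.7: truthful payoff £0, deviation payoff −£429.9 → loss £429.9.
£487.3: outcomes coincide → loss £0.
£935.6: truthful payoff £0, deviation payoff −£440.8 → loss £440.8.
£1279.9: truthful payoff £0, deviation payoff −£785.1 → loss £785.1.
£1098.7: truthful payoff £0, deviation payoff −£603.9 → loss £603.9.
Total loss = £429.9 + £440.8 + £785.1 + £603.9 = £2259.7.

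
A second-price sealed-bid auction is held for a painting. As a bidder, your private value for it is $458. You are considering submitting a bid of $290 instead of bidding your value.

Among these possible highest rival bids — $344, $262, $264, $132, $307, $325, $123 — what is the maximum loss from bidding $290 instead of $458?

$151

$344: truthful gives $114, deviation gives $0 → loss $114.
$262: same outcome either way → loss $0.
$264: same outcome either way → loss $0.
$132: same outcome either way → loss $0.
$307: truthful gives $151, deviation gives $0 → loss $151.
$325: truthful gives $133, deviation gives $0 → loss $133.
$123: same outcome either way → loss $0.
Maximum loss: $151.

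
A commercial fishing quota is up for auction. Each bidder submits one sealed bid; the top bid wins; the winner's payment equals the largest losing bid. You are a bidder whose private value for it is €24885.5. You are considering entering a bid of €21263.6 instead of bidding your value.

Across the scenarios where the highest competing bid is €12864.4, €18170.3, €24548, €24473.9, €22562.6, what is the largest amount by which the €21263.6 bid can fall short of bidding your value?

€12864.4: same outcome either way → loss €0.
€18170.3: same outcome either way → loss €0.
€24548: truthful gives €337.5, deviation gives €0 → loss €337.5.
€24473.9: truthful gives €411.6, deviation gives €0 → loss €411.6.
€22562.6: truthful gives €2322.9, deviation gives €0 → loss €2322.9.
Maximum loss: €2322.9.

€2322.9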